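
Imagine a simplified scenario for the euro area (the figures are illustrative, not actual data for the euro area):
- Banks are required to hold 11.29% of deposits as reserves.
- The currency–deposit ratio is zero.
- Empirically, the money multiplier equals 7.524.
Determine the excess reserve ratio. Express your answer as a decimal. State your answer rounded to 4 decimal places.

0.0200

Using m = 7.524. Since m = (1 + c)/(c + rr + e), the denominator satisfies c + rr + e = (1 + c)/m = (1 + 0) / 7.524 ≈ 0.132908.
With c = 0 and rr = 0.1129, the excess reserve ratio is 0.132908 − 0 − 0.1129 = 0.020008.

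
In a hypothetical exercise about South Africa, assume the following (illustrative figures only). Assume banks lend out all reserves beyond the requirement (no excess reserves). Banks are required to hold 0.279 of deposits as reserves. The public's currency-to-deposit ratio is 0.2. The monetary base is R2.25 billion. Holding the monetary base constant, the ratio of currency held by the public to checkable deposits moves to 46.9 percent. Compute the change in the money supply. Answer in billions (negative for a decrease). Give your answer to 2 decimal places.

-1.22 billion

Initially m₁ = (1 + 0.2) / (0.279 + 0.2) ≈ 2.5052, so M₁ = 2.5052 × 2.25 = 5.6367 billion.
After the change m₂ = (1 + 0.469) / (0.279 + 0.469) ≈ 1.9639, so M₂ = 1.9639 × 2.25 ≈ 4.4188 billion.
ΔM = M₂ − M₁ = 4.4188 − 5.6367 = -1.2179 billion.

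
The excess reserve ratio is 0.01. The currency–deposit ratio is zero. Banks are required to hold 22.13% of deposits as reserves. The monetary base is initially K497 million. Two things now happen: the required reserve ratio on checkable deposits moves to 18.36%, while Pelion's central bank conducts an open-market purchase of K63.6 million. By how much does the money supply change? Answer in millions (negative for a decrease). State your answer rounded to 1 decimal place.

K746.9 million

Before: m₁ = 1 / (0.2213 + 0.01) ≈ 4.32339, MB₁ = 497, so M₁ = 4.32339 × 497 ≈ 2148.7248 million.
After: m₂ = 1 / (0.1836 + 0.01) ≈ 5.16529, MB₂ = 497 + 63.6 = 560.6, so M₂ = 5.16529 × 560.6 ≈ 2895.6616 million.
ΔM = M₂ − M₁ = 2895.6616 − 2148.7248 = 746.9368 million.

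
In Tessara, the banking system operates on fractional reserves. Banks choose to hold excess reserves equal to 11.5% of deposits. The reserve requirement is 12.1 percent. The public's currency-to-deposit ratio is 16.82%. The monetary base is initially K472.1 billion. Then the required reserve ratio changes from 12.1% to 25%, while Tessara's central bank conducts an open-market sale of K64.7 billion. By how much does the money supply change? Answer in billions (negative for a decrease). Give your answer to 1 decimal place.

-471.9 billion

Before: m₁ = (1 + 0.1682) / (0.121 + 0.115 + 0.1682) ≈ 2.89015, MB₁ = 472.1, so M₁ = 2.89015 × 472.1 ≈ 1364.4398 billion.
After: m₂ = (1 + 0.1682) / (0.25 + 0.115 + 0.1682) ≈ 2.19092, MB₂ = 472.1 − 64.7 = 407.4, so M₂ = 2.19092 × 407.4 ≈ 892.5808 billion.
ΔM = M₂ − M₁ = 892.5808 − 1364.4398 = -471.859 billion.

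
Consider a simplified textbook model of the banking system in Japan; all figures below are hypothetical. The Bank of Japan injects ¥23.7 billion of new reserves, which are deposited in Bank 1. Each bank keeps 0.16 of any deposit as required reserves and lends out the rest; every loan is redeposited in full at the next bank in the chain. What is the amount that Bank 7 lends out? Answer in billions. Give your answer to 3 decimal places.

Each bank lends a fraction (1 − rr) = 0.8400 of the deposit it receives, so Bank 7 receives 23.7·0.8400^6 and lends 23.7·0.8400^7 ≈ 6.9936 billion.

¥6.994 billion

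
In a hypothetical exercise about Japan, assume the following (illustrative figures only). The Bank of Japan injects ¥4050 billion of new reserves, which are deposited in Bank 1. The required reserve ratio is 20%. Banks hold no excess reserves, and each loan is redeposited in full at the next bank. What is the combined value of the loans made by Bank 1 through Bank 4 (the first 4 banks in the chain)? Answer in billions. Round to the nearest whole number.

¥9564 billion

Bank i lends (1 − rr)^i of the original deposit: Bank 1 lends 4050·0.8000 = 3240.0000, Bank 2 lends 4050·0.8000² = 2592.0000, and so on.
Summing a geometric series: total = 4050·[0.8000·(1 − 0.8000^4) / (1 − 0.8000)] = 9564.4800 billion.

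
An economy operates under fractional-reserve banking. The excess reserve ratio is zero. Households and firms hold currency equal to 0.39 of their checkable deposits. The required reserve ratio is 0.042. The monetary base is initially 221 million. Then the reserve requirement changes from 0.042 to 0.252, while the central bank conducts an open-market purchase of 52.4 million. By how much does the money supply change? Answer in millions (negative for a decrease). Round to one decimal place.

Before: m₁ = (1 + 0.39) / (0.042 + 0.39) ≈ 3.21759, MB₁ = 221, so M₁ = 3.21759 × 221 ≈ 711.0874 million.
After: m₂ = (1 + 0.39) / (0.252 + 0.39) ≈ 2.16511, MB₂ = 221 + 52.4 = 273.4, so M₂ = 2.16511 × 273.4 ≈ 591.9411 million.
ΔM = M₂ − M₁ = 591.9411 − 711.0874 = -119.1463 million.

-119.1 million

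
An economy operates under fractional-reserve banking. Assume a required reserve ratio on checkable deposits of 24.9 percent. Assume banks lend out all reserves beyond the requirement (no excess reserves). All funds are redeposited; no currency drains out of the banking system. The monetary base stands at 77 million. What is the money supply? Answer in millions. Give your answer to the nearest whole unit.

309 million

With no currency drain or excess reserves, the money multiplier is m = 1/rr = 1/0.249 ≈ 4.0161.
Money supply M = m × MB = 4.0161 × 77 = 309.2397 million.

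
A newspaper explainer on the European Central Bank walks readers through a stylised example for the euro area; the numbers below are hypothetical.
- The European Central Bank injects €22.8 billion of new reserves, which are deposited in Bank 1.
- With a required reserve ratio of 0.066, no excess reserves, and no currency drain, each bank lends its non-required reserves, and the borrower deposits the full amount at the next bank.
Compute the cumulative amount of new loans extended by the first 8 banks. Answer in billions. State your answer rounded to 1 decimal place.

€135.8 billion

Bank i lends (1 − rr)^i of the original deposit: Bank 1 lends 22.8·0.9340 = 21.2952, Bank 2 lends 22.8·0.9340² ≈ 19.8897, and so on.
Summing a geometric series: total = 22.8·[0.9340·(1 − 0.9340^8) / (1 − 0.9340)] ≈ 135.7961 billion.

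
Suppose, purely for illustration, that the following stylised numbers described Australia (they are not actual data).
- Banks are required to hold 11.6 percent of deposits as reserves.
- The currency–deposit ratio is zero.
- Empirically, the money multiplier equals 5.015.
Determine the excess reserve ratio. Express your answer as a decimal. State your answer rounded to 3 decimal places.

Using m = 5.015. Since m = (1 + c)/(c + rr + e), the denominator satisfies c + rr + e = (1 + c)/m = (1 + 0) / 5.015 ≈ 0.199402.
With c = 0 and rr = 0.116, the excess reserve ratio is 0.199402 − 0 − 0.116 = 0.083402.

0.083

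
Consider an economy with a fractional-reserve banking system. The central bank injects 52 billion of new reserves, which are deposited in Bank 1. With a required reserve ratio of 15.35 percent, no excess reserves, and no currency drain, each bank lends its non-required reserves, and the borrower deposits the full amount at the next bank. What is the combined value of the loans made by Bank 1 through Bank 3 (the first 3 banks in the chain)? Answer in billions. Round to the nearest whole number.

113 billion

Bank i lends (1 − rr)^i of the original deposit: Bank 1 lends 52·0.8465 = 44.0180, Bank 2 lends 52·0.8465² ≈ 37.2612, and so on.
Summing a geometric series: total = 52·[0.8465·(1 − 0.8465^3) / (1 − 0.8465)] ≈ 112.8209 billion.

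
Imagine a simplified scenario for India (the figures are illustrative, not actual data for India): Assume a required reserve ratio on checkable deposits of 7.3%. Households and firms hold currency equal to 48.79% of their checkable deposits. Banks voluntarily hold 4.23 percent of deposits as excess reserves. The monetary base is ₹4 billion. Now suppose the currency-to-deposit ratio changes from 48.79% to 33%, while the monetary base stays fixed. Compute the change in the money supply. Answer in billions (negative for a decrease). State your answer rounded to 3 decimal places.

₹2.080 billion

Initially m₁ = (1 + 0.4879) / (0.073 + 0.0423 + 0.4879) ≈ 2.46668, so M₁ = 2.46668 × 4 ≈ 9.8667 billion.
After the change m₂ = (1 + 0.33) / (0.073 + 0.0423 + 0.33) ≈ 2.98675, so M₂ = 2.98675 × 4 = 11.947 billion.
ΔM = M₂ − M₁ = 11.947 − 9.8667 = 2.0803 billion.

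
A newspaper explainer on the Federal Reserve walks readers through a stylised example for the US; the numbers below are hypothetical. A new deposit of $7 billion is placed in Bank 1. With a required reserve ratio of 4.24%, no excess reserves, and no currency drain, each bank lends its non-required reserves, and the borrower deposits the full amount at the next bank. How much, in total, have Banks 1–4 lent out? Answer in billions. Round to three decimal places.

Bank i lends (1 − rr)^i of the original deposit: Bank 1 lends 7·0.9576 = 6.7032, Bank 2 lends 7·0.9576² ≈ 6.4190, and so on.
Summing a geometric series: total = 7·[0.9576·(1 − 0.9576^4) / (1 − 0.9576)] ≈ 25.1552 billion.

$25.155 billion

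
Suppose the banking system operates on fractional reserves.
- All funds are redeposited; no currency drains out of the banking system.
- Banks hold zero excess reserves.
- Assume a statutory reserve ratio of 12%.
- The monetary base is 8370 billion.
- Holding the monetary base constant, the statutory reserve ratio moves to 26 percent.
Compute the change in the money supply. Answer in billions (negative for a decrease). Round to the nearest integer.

Initially m₁ = 1 / (0.12) ≈ 8.33333, so M₁ = 8.33333 × 8370 = 69749.9721 billion.
After the change m₂ = 1 / (0.26) ≈ 3.84615, so M₂ = 3.84615 × 8370 = 32192.2755 billion.
ΔM = M₂ − M₁ = 32192.2755 − 69749.9721 = -37557.6966 billion.

-37558 billion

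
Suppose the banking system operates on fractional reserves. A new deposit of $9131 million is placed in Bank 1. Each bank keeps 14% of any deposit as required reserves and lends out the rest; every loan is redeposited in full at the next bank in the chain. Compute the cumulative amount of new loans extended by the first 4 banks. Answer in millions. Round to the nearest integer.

$25409 million

Bank i lends (1 − rr)^i of the original deposit: Bank 1 lends 9131·0.8600 = 7852.6600, Bank 2 lends 9131·0.8600² = 6753.2876, and so on.
Summing a geometric series: total = 9131·[0.8600·(1 − 0.8600^4) / (1 − 0.8600)] ≈ 25408.5064 million.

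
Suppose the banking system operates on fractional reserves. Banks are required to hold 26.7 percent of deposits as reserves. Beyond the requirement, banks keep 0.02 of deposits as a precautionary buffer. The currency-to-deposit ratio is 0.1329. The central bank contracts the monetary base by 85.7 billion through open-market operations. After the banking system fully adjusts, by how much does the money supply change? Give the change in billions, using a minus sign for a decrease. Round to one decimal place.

The money multiplier is m = (1 + c) / (rr + e + c) = (1 + 0.1329) / (0.267 + 0.02 + 0.1329) ≈ 2.6980.
The sale removes 85.7 billion of base, so ΔM = m × ΔMB = 2.6980 × (−85.7) = -231.2186 billion.

-231.2 billion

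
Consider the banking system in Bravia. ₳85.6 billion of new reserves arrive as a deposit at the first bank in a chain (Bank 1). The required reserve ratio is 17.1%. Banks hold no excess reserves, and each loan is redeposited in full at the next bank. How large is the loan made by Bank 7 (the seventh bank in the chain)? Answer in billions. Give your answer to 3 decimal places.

Each bank lends a fraction (1 − rr) = 0.8290 of the deposit it receives, so Bank 7 receives 85.6·0.8290^6 and lends 85.6·0.8290^7 ≈ 23.0333 billion.

₳23.033 billion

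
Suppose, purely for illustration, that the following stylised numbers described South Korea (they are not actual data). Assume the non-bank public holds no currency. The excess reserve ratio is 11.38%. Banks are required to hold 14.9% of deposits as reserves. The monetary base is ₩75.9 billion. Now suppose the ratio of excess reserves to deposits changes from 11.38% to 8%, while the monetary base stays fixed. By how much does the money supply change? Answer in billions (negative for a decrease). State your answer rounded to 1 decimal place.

₩42.6 billion

Initially m₁ = 1 / (0.149 + 0.1138) ≈ 3.8052, so M₁ = 3.8052 × 75.9 ≈ 288.8147 billion.
After the change m₂ = 1 / (0.149 + 0.08) ≈ 4.3668, so M₂ = 4.3668 × 75.9 ≈ 331.4401 billion.
ΔM = M₂ − M₁ = 331.4401 − 288.8147 = 42.6254 billion.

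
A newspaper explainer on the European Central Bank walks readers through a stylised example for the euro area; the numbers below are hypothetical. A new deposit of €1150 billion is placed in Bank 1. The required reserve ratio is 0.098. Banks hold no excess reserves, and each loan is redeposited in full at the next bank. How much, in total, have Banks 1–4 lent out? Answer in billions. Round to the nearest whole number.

€3578 billion

Bank i lends (1 − rr)^i of the original deposit: Bank 1 lends 1150·0.9020 = 1037.3000, Bank 2 lends 1150·0.9020² = 935.6446, and so on.
Summing a geometric series: total = 1150·[0.9020·(1 − 0.9020^4) / (1 − 0.9020)] ≈ 3578.1402 billion.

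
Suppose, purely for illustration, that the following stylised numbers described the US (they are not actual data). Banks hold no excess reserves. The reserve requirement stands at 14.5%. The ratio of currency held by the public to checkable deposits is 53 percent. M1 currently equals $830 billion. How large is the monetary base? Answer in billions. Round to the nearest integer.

$366 billion

The money multiplier is m = (1 + c) / (rr + c) = (1 + 0.53) / (0.145 + 0.53) ≈ 2.2667.
MB = M / m = 830 / 2.2667 ≈ 366.1711 billion.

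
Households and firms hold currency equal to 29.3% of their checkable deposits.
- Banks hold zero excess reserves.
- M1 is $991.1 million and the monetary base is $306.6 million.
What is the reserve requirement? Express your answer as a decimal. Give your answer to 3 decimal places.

0.107

Using m = M/MB = 991.1/306.6 ≈ 3.232551. Since m = (1 + c)/(c + rr + e), the denominator satisfies c + rr + e = (1 + c)/m = (1 + 0.293) / 3.232551 ≈ 0.399994.
With c = 0.293 and e = 0, the reserve requirement is 0.399994 − 0.293 − 0 = 0.106994.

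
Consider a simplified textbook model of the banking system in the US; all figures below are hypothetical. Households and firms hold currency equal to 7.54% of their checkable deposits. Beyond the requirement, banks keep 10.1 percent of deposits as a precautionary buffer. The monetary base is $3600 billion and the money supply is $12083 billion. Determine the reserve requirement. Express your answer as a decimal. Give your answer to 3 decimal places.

Using m = M/MB = 12083/3600 ≈ 3.356389. Since m = (1 + c)/(c + rr + e), the denominator satisfies c + rr + e = (1 + c)/m = (1 + 0.0754) / 3.356389 ≈ 0.320404.
With c = 0.0754 and e = 0.101, the reserve requirement is 0.320404 − 0.0754 − 0.101 = 0.144004.

0.144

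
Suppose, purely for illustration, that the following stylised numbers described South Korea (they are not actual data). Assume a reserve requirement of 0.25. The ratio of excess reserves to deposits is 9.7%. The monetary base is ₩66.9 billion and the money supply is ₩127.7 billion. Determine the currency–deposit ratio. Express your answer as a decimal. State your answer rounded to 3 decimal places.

0.372

Using m = M/MB = 127.7/66.9 ≈ 1.908819. From m = (1 + c)/(c + rr + e), rearranging gives 1 + c = m·(c + rr + e), so c·(1 − m) = m·(rr + e) − 1.
Hence c = [m·(rr + e) − 1]/(1 − m) = [1.908819 × (0.25 + 0.097) − 1] / (1 − 1.908819) ≈ 0.371515.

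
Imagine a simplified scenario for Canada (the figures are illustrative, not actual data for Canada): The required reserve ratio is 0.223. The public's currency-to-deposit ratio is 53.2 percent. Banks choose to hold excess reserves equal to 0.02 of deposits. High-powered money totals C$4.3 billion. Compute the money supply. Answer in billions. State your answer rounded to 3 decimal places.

C$8.500 billion

The money multiplier is m = (1 + c) / (rr + e + c) = (1 + 0.532) / (0.223 + 0.02 + 0.532) ≈ 1.97677.
So M = m × MB = 1.97677 × 4.3 ≈ 8.5001 billion.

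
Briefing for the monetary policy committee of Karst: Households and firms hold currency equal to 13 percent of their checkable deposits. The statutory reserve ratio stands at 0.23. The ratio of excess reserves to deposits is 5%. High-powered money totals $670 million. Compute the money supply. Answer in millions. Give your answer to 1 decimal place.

$1846.6 million

The money multiplier is m = (1 + c) / (rr + e + c) = (1 + 0.13) / (0.23 + 0.05 + 0.13) ≈ 2.75610.
So M = m × MB = 2.75610 × 670 = 1846.587 million.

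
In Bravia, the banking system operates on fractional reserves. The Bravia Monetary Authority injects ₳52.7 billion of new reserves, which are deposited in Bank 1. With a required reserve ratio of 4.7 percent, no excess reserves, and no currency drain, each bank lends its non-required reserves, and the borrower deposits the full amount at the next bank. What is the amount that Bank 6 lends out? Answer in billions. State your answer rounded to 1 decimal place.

₳39.5 billion

Each bank lends a fraction (1 − rr) = 0.9530 of the deposit it receives, so Bank 6 receives 52.7·0.9530^5 and lends 52.7·0.9530^6 ≈ 39.4792 billion.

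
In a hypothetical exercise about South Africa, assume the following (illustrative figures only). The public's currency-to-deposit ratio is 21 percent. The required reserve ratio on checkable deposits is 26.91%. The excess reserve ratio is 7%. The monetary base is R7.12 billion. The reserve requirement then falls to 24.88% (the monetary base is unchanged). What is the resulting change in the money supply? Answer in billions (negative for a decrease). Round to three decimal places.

Initially m₁ = (1 + 0.21) / (0.2691 + 0.07 + 0.21) ≈ 2.20361, so M₁ = 2.20361 × 7.12 ≈ 15.6897 billion.
After the change m₂ = (1 + 0.21) / (0.2488 + 0.07 + 0.21) ≈ 2.28820, so M₂ = 2.28820 × 7.12 ≈ 16.292 billion.
ΔM = M₂ − M₁ = 16.292 − 15.6897 = 0.6023 billion.

R0.602 billion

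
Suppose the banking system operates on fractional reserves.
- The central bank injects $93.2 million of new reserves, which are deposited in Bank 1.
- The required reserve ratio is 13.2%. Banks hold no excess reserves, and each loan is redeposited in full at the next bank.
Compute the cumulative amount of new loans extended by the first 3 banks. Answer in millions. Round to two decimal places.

$212.07 million

Bank i lends (1 − rr)^i of the original deposit: Bank 1 lends 93.2·0.8680 = 80.8976, Bank 2 lends 93.2·0.8680² ≈ 70.2191, and so on.
Summing a geometric series: total = 93.2·[0.8680·(1 − 0.8680^3) / (1 − 0.8680)] ≈ 212.0669 million.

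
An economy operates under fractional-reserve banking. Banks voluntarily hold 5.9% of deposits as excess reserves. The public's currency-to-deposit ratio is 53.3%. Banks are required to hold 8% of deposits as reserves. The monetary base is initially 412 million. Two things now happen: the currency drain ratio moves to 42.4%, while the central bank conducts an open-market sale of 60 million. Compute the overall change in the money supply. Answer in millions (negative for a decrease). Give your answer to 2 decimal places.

Before: m₁ = (1 + 0.533) / (0.08 + 0.059 + 0.533) = 2.281250, MB₁ = 412, so M₁ = 2.281250 × 412 = 939.875 million.
After: m₂ = (1 + 0.424) / (0.08 + 0.059 + 0.424) ≈ 2.529307, MB₂ = 412 − 60 = 352, so M₂ = 2.529307 × 352 ≈ 890.3161 million.
ΔM = M₂ − M₁ = 890.3161 − 939.875 = -49.5589 million.

-49.56 million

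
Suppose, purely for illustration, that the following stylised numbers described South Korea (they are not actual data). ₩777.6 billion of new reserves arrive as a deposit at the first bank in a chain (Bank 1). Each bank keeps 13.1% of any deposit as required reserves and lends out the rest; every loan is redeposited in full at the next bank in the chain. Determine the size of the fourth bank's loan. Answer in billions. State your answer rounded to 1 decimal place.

₩443.4 billion

Each bank lends a fraction (1 − rr) = 0.8690 of the deposit it receives, so Bank 4 receives 777.6·0.8690^3 and lends 777.6·0.8690^4 ≈ 443.4405 billion.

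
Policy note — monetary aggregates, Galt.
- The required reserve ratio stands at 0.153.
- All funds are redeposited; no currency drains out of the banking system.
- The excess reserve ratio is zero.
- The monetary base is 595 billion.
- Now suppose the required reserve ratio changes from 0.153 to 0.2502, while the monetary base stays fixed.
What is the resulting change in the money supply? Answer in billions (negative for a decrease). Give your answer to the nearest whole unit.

Initially m₁ = 1 / (0.153) ≈ 6.5359, so M₁ = 6.5359 × 595 = 3888.8605 billion.
After the change m₂ = 1 / (0.2502) ≈ 3.9968, so M₂ = 3.9968 × 595 = 2378.096 billion.
ΔM = M₂ − M₁ = 2378.096 − 3888.8605 = -1510.7645 billion.

-1511 billion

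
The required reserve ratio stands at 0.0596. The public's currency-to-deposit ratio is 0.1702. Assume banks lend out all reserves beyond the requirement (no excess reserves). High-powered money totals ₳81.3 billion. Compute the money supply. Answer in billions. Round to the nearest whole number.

The money multiplier is m = (1 + c) / (rr + c) = (1 + 0.1702) / (0.0596 + 0.1702) ≈ 5.0923.
So M = m × MB = 5.0923 × 81.3 ≈ 414.004 billion.

₳414 billion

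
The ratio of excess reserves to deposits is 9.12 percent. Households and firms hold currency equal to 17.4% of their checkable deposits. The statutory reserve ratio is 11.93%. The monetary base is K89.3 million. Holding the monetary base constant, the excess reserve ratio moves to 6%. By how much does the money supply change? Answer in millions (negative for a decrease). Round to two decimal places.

K24.08 million

Initially m₁ = (1 + 0.174) / (0.1193 + 0.0912 + 0.174) ≈ 3.05332, so M₁ = 3.05332 × 89.3 ≈ 272.6615 million.
After the change m₂ = (1 + 0.174) / (0.1193 + 0.06 + 0.174) ≈ 3.32295, so M₂ = 3.32295 × 89.3 ≈ 296.7394 million.
ΔM = M₂ − M₁ = 296.7394 − 272.6615 = 24.0779 million.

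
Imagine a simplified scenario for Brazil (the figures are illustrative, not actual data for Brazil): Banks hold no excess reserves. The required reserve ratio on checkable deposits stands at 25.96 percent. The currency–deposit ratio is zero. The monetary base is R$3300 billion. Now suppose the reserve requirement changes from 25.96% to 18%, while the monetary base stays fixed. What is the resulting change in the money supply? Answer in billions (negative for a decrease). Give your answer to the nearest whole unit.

R$5621 billion

Initially m₁ = 1 / (0.2596) ≈ 3.85208, so M₁ = 3.85208 × 3300 = 12711.864 billion.
After the change m₂ = 1 / (0.18) ≈ 5.55556, so M₂ = 5.55556 × 3300 = 18333.348 billion.
ΔM = M₂ − M₁ = 18333.348 − 12711.864 = 5621.484 billion.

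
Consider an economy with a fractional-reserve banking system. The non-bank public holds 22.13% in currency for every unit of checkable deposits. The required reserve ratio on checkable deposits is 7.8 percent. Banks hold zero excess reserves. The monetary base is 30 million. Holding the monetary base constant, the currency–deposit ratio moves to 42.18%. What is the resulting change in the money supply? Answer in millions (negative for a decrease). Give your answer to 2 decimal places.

-37.07 million

Initially m₁ = (1 + 0.2213) / (0.078 + 0.2213) ≈ 4.08052, so M₁ = 4.08052 × 30 = 122.4156 million.
After the change m₂ = (1 + 0.4218) / (0.078 + 0.4218) ≈ 2.84474, so M₂ = 2.84474 × 30 = 85.3422 million.
ΔM = M₂ − M₁ = 85.3422 − 122.4156 = -37.0734 million.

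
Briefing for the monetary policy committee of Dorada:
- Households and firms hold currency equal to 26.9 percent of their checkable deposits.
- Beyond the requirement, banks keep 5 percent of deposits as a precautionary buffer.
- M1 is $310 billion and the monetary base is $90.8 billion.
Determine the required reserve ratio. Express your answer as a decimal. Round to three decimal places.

0.053

Using m = M/MB = 310/90.8 ≈ 3.414097. Since m = (1 + c)/(c + rr + e), the denominator satisfies c + rr + e = (1 + c)/m = (1 + 0.269) / 3.414097 ≈ 0.371694.
With c = 0.269 and e = 0.05, the required reserve ratio is 0.371694 − 0.269 − 0.05 = 0.052694.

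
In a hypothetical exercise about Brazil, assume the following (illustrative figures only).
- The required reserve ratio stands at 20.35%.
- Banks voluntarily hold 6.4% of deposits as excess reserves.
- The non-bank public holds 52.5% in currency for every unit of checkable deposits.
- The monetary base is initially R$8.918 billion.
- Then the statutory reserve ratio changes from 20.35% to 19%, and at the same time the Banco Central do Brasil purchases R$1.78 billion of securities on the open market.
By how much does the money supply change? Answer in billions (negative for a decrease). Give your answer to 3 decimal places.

Before: m₁ = (1 + 0.525) / (0.2035 + 0.064 + 0.525) ≈ 1.924290, MB₁ = 8.918, so M₁ = 1.924290 × 8.918 ≈ 17.1608 billion.
After: m₂ = (1 + 0.525) / (0.19 + 0.064 + 0.525) ≈ 1.957638, MB₂ = 8.918 + 1.78 = 10.698, so M₂ = 1.957638 × 10.698 ≈ 20.9428 billion.
ΔM = M₂ − M₁ = 20.9428 − 17.1608 = 3.782 billion.

R$3.782 billion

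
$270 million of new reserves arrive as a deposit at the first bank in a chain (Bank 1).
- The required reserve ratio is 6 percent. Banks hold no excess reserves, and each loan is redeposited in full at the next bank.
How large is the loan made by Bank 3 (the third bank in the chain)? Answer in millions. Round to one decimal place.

Each bank lends a fraction (1 − rr) = 0.9400 of the deposit it receives, so Bank 3 receives 270·0.9400^2 and lends 270·0.9400^3 ≈ 224.2577 million.

$224.3 million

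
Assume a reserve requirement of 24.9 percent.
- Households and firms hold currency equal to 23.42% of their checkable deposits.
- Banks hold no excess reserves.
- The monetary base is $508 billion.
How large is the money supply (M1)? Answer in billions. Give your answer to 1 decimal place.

$1297.5 billion

The money multiplier is m = (1 + c) / (rr + c) = (1 + 0.2342) / (0.249 + 0.2342) ≈ 2.55422.
So M = m × MB = 2.55422 × 508 ≈ 1297.5438 billion.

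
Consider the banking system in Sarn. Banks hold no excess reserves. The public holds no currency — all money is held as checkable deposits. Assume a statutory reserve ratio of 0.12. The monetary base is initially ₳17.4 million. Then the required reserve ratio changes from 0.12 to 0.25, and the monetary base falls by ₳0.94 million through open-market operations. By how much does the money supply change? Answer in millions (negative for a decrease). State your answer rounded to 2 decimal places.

Before: m₁ = 1 / (0.12) ≈ 8.33333, MB₁ = 17.4, so M₁ = 8.33333 × 17.4 ≈ 144.9999 million.
After: m₂ = 1 / (0.25) = 4, MB₂ = 17.4 − 0.94 = 16.46, so M₂ = 4 × 16.46 = 65.84 million.
ΔM = M₂ − M₁ = 65.84 − 144.9999 = -79.1599 million.

-79.16 million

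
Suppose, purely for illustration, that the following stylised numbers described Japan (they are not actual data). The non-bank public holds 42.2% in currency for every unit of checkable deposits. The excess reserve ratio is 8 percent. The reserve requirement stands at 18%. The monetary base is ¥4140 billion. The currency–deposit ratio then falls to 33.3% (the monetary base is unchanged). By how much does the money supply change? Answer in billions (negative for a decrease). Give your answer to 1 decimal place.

¥674.2 billion

Initially m₁ = (1 + 0.422) / (0.18 + 0.08 + 0.422) ≈ 2.085044, so M₁ = 2.085044 × 4140 ≈ 8632.0822 billion.
After the change m₂ = (1 + 0.333) / (0.18 + 0.08 + 0.333) ≈ 2.247892, so M₂ = 2.247892 × 4140 ≈ 9306.2729 billion.
ΔM = M₂ − M₁ = 9306.2729 − 8632.0822 = 674.1907 billion.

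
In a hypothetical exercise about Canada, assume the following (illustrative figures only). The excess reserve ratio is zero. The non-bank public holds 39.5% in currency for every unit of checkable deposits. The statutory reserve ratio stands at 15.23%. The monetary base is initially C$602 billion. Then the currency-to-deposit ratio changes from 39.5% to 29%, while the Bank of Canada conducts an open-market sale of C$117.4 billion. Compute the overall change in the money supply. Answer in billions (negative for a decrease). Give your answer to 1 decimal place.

-121.1 billion

Before: m₁ = (1 + 0.395) / (0.1523 + 0.395) ≈ 2.54888, MB₁ = 602, so M₁ = 2.54888 × 602 ≈ 1534.4258 billion.
After: m₂ = (1 + 0.29) / (0.1523 + 0.29) ≈ 2.91657, MB₂ = 602 − 117.4 = 484.6, so M₂ = 2.91657 × 484.6 ≈ 1413.3698 billion.
ΔM = M₂ − M₁ = 1413.3698 − 1534.4258 = -121.056 billion.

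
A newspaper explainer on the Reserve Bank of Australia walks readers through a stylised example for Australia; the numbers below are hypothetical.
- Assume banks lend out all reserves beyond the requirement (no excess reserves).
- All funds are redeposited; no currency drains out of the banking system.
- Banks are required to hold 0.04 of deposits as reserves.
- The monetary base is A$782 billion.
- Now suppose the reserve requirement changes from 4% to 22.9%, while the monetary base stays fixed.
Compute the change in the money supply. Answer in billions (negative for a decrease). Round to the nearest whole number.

Initially m₁ = 1 / (0.04) = 25, so M₁ = 25 × 782 = 19550 billion.
After the change m₂ = 1 / (0.229) ≈ 4.3668, so M₂ = 4.3668 × 782 = 3414.8376 billion.
ΔM = M₂ − M₁ = 3414.8376 − 19550 = -16135.1624 billion.

-16135 billion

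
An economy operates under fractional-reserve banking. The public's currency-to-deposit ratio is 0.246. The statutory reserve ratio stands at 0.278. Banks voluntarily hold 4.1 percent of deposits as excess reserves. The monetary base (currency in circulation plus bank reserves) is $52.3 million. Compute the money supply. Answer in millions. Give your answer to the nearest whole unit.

$115 million

The money multiplier is m = (1 + c) / (rr + e + c) = (1 + 0.246) / (0.278 + 0.041 + 0.246) ≈ 2.2053.
So M = m × MB = 2.2053 × 52.3 ≈ 115.3372 million.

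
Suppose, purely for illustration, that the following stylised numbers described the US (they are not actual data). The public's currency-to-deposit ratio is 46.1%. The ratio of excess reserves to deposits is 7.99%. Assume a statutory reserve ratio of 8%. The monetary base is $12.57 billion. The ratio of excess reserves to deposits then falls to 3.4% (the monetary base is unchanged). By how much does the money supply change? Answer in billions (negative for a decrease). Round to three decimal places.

Initially m₁ = (1 + 0.461) / (0.08 + 0.0799 + 0.461) ≈ 2.353036, so M₁ = 2.353036 × 12.57 ≈ 29.5777 billion.
After the change m₂ = (1 + 0.461) / (0.08 + 0.034 + 0.461) ≈ 2.540870, so M₂ = 2.540870 × 12.57 ≈ 31.9387 billion.
ΔM = M₂ − M₁ = 31.9387 − 29.5777 = 2.361 billion.

$2.361 billion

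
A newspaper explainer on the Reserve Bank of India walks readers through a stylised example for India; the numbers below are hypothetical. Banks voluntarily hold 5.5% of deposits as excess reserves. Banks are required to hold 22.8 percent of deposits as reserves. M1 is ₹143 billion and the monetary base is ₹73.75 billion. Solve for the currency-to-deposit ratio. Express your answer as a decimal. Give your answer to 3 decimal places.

0.481

Using m = M/MB = 143/73.75 ≈ 1.938983. From m = (1 + c)/(c + rr + e), rearranging gives 1 + c = m·(c + rr + e), so c·(1 − m) = m·(rr + e) − 1.
Hence c = [m·(rr + e) − 1]/(1 − m) = [1.938983 × (0.228 + 0.055) − 1] / (1 − 1.938983) ≈ 0.480592.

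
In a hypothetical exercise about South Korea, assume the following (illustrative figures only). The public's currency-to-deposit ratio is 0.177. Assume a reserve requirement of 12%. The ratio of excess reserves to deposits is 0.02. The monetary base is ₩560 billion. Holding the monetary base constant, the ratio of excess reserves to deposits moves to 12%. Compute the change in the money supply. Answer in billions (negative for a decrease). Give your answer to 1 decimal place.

-498.6 billion

Initially m₁ = (1 + 0.177) / (0.12 + 0.02 + 0.177) ≈ 3.71293, so M₁ = 3.71293 × 560 = 2079.2408 billion.
After the change m₂ = (1 + 0.177) / (0.12 + 0.12 + 0.177) ≈ 2.82254, so M₂ = 2.82254 × 560 = 1580.6224 billion.
ΔM = M₂ − M₁ = 1580.6224 − 2079.2408 = -498.6184 billion.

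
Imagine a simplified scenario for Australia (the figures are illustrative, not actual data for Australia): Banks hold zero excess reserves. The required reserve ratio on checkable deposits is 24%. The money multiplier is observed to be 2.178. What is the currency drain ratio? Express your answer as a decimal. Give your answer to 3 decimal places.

0.405

Using m = 2.178. From m = (1 + c)/(c + rr + e), rearranging gives 1 + c = m·(c + rr + e), so c·(1 − m) = m·(rr + e) − 1.
Hence c = [m·(rr + e) − 1]/(1 − m) = [2.178 × (0.24 + 0) − 1] / (1 − 2.178) ≈ 0.405161.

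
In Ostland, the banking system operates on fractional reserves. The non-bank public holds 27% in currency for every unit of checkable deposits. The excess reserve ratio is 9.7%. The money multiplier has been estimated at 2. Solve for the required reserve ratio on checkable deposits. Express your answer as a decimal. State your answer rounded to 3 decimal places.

Using m = 2. Since m = (1 + c)/(c + rr + e), the denominator satisfies c + rr + e = (1 + c)/m = (1 + 0.27) / 2 = 0.635000.
With c = 0.27 and e = 0.097, the required reserve ratio on checkable deposits is 0.635000 − 0.27 − 0.097 = 0.268.

0.268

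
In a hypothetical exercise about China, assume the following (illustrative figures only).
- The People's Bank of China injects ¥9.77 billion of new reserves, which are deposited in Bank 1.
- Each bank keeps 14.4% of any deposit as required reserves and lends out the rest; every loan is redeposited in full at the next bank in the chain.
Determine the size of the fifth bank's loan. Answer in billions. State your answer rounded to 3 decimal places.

Each bank lends a fraction (1 − rr) = 0.8560 of the deposit it receives, so Bank 5 receives 9.77·0.8560^4 and lends 9.77·0.8560^5 ≈ 4.4902 billion.

¥4.490 billion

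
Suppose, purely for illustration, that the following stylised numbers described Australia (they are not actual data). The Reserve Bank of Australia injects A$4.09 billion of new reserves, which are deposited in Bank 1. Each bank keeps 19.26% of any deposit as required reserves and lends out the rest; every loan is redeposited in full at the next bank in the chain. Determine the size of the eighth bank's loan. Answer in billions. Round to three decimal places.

A$0.739 billion

Each bank lends a fraction (1 − rr) = 0.8074 of the deposit it receives, so Bank 8 receives 4.09·0.8074^7 and lends 4.09·0.8074^8 ≈ 0.7386 billion.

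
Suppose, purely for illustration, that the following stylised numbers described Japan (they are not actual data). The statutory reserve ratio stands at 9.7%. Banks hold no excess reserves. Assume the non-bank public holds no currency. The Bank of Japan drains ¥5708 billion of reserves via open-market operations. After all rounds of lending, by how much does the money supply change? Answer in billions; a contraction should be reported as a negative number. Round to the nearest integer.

The simple money multiplier is m = 1/rr = 1/0.097 ≈ 10.30928.
An open-market sale reduces the monetary base by 5708 billion, so ΔM = m × ΔMB = 10.30928 × (−5708) ≈ -58845.3702 billion.

-58845 billion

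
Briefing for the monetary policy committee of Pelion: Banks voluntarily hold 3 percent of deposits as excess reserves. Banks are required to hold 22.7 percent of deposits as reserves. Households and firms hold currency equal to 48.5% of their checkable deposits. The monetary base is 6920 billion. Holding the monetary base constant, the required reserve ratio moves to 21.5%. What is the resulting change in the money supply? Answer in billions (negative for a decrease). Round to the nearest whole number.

Initially m₁ = (1 + 0.485) / (0.227 + 0.03 + 0.485) ≈ 2.00135, so M₁ = 2.00135 × 6920 = 13849.342 billion.
After the change m₂ = (1 + 0.485) / (0.215 + 0.03 + 0.485) ≈ 2.03425, so M₂ = 2.03425 × 6920 = 14077.01 billion.
ΔM = M₂ − M₁ = 14077.01 − 13849.342 = 227.668 billion.

228 billion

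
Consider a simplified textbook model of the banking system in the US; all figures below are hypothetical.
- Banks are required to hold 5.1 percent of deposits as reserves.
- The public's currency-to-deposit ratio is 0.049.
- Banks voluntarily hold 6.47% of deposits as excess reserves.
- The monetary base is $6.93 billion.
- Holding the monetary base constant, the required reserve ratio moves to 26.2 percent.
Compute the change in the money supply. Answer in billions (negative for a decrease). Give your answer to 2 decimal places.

-24.79 billion

Initially m₁ = (1 + 0.049) / (0.051 + 0.0647 + 0.049) ≈ 6.3692, so M₁ = 6.3692 × 6.93 ≈ 44.1386 billion.
After the change m₂ = (1 + 0.049) / (0.262 + 0.0647 + 0.049) ≈ 2.7921, so M₂ = 2.7921 × 6.93 ≈ 19.3493 billion.
ΔM = M₂ − M₁ = 19.3493 − 44.1386 = -24.7893 billion.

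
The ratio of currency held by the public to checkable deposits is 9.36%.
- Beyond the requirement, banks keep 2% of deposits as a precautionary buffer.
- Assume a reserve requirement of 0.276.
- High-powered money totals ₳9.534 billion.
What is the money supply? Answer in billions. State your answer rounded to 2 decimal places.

The money multiplier is m = (1 + c) / (rr + e + c) = (1 + 0.0936) / (0.276 + 0.02 + 0.0936) ≈ 2.8070.
So M = m × MB = 2.8070 × 9.534 ≈ 26.7619 billion.

₳26.76 billion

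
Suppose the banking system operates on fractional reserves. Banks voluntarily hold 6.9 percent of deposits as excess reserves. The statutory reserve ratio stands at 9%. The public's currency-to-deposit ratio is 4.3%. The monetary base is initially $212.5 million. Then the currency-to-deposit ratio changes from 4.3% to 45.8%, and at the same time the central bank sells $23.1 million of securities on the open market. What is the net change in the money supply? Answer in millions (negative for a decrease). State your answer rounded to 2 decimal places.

-649.65 million

Before: m₁ = (1 + 0.043) / (0.09 + 0.069 + 0.043) ≈ 5.163366, MB₁ = 212.5, so M₁ = 5.163366 × 212.5 ≈ 1097.2153 million.
After: m₂ = (1 + 0.458) / (0.09 + 0.069 + 0.458) ≈ 2.363047, MB₂ = 212.5 − 23.1 = 189.4, so M₂ = 2.363047 × 189.4 ≈ 447.5611 million.
ΔM = M₂ − M₁ = 447.5611 − 1097.2153 = -649.6542 million.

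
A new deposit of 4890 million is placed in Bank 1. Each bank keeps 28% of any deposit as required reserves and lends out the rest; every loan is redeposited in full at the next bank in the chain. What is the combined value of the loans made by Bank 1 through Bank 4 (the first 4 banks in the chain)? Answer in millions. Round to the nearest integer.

Bank i lends (1 − rr)^i of the original deposit: Bank 1 lends 4890·0.7200 = 3520.8000, Bank 2 lends 4890·0.7200² = 2534.9760, and so on.
Summing a geometric series: total = 4890·[0.7200·(1 − 0.7200^4) / (1 − 0.7200)] ≈ 9195.0903 million.

9195 million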